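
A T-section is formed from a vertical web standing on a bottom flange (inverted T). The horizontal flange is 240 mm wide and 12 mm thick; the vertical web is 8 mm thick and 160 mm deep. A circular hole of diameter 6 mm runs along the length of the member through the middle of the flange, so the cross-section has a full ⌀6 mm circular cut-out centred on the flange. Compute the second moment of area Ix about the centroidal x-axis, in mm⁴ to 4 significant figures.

Treat the section as a set of non-overlapping primitives; coordinates are from the bounding-box lower-left.
Flange: 240 × 12, A = 2 880 mm², y = 6 mm, Ī = 34 560 mm⁴.
Web: 8 × 160, A = 1 280 mm², y = 92 mm, Ī = 2 730 667 mm⁴.
Hole (subtracted): ⌀6, A = 28.2743 mm², y = 6 mm, Ī = 63.6173 mm⁴.
Centroid: ȳ = ΣA·y / ΣA = 32.6426 mm.
Transfer each piece to the centroidal x-axis using Ī + A·d² with d = y − 32.6426:
  flange: d = -26.6426 mm → contributes +2 078 868 mm⁴
  web: d = 59.3574 mm → contributes +7 240 489 mm⁴
  hole: d = -26.6426 mm → contributes −20133.6 mm⁴
Total I = 9 299 223 mm⁴.

Ix ≈ 9.299 × 10⁶ mm⁴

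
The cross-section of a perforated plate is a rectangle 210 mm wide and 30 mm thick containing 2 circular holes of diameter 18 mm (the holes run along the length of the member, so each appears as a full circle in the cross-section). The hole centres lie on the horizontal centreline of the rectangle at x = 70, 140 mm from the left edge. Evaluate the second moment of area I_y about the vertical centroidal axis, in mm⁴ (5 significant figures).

Decompose the section into non-overlapping parts with the origin at the bottom-left of its bounding rectangle.
Plate: 210 × 30, A = 6 300 mm², x = 105 mm, Ī = 23 152 500 mm⁴.
Hole 1 (subtracted): ⌀18, A = 254.469 mm², x = 70 mm, Ī = 5152.997 mm⁴.
Hole 2 (subtracted): ⌀18, A = 254.469 mm², x = 140 mm, Ī = 5152.997 mm⁴.
By symmetry the centroid is at mid-width, x̄ = 105 mm.
Transfer each piece to the vertical centroidal axis using Ī + A·d² with d = x − 105:
  plate: d = 0 mm → contributes +23 152 500 mm⁴
  hole 1: d = -35 mm → contributes −316877.5 mm⁴
  hole 2: d = 35 mm → contributes −316877.5 mm⁴
Total I = 22 518 745 mm⁴.

I_y ≈ 2.2519 × 10⁷ mm⁴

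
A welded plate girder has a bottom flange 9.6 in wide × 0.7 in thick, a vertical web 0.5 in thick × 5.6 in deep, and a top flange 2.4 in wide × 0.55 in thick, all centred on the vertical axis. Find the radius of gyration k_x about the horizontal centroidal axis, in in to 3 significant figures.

k_x ≈ 2.35 in

Split into non-overlapping primitives; take the origin at the lower-left of the bounding box.
Bottom plate: 9.6 × 0.7, A = 6.72 in², y = 0.35 in, Ī = 0.2744 in⁴.
Web plate: 0.5 × 5.6, A = 2.8 in², y = 3.5 in, Ī = 7.3173 in⁴.
Top plate: 2.4 × 0.55, A = 1.32 in², y = 6.575 in, Ī = 0.033275 in⁴.
Centroid: ȳ = ΣA·y / ΣA = 1.9217 in.
Transfer each piece to the horizontal centroidal axis using Ī + A·d² with d = y − 1.9217:
  bottom plate: d = -1.5717 in → contributes +16.874 in⁴
  web plate: d = 1.5783 in → contributes +14.292 in⁴
  top plate: d = 4.6533 in → contributes +28.616 in⁴
Total I = 59.782 in⁴.
Radius of gyration: k = √(I/A) = √(59.782 / 10.84) = 2.3484 in.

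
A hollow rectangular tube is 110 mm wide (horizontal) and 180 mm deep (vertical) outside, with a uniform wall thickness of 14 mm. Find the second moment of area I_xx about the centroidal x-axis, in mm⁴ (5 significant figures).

I_xx ≈ 2.9463 × 10⁷ mm⁴

Break the section into simple shapes (no overlaps), measuring from the bottom-left corner of the bounding box.
Outer rectangle: 110 × 180, A = 19 800 mm², y = 90 mm, Ī = 53 460 000 mm⁴.
Inner void (subtracted): 82 × 152, A = 12 464 mm², y = 90 mm, Ī = 23 997 355 mm⁴.
By symmetry the centroid is at mid-height, ȳ = 90 mm.
All pieces are centred on the centroidal x-axis, so I = ΣĪ (holes subtracted) = 29 462 645 mm⁴.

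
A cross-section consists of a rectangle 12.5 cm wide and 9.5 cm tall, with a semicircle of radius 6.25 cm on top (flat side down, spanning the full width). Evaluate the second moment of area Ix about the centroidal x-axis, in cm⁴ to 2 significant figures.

Ix ≈ 3300 cm⁴

Split into non-overlapping primitives; take the origin at the lower-left of the bounding box.
Rectangular body: 12.5 × 9.5, A = 118.8 cm², y = 4.75 cm, Ī = 893.1 cm⁴.
Semicircular cap: semicircle r = 6.25, A = 61.36 cm², y = 12.15 cm, Ī = 167.5 cm⁴.
Centroid: ȳ = ΣA·y / ΣA = 7.272 cm.
Transfer each piece to the centroidal x-axis using Ī + A·d² with d = y − 7.272:
  rectangular body: d = -2.522 cm → contributes +1 648 cm⁴
  semicircular cap: d = 4.881 cm → contributes +1 629 cm⁴
Total I = 3 277 cm⁴.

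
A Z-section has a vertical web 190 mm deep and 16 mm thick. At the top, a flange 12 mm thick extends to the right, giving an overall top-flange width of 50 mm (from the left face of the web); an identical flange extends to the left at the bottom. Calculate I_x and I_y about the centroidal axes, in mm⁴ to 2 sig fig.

I_x ≈ 1.6 × 10⁷ mm⁴, I_y ≈ 6.5 × 10⁵ mm⁴

Treat the section as a set of non-overlapping primitives; coordinates are from the bounding-box lower-left.
Web: 16 × 190, A = 3 040 mm², y = 95 mm, Ī = 9 145 333 mm⁴.
Top flange (beyond web): 34 × 12, A = 408 mm², y = 184 mm, Ī = 4 896 mm⁴.
Bottom flange (beyond web): 34 × 12, A = 408 mm², y = 6 mm, Ī = 4 896 mm⁴.
Centroid: ȳ = ΣA·y / ΣA = 95 mm.
Transfer each piece to the centroidal x-axis using Ī + A·d² with d = y − 95:
  web: d = 0 mm → contributes +9 145 333 mm⁴
  top flange (beyond web): d = 89 mm → contributes +3 236 664 mm⁴
  bottom flange (beyond web): d = -89 mm → contributes +3 236 664 mm⁴
Total I = 15 618 661 mm⁴.
For the y-axis: x̄ = 42 mm.
Repeating about the centroidal y-axis gives I_y = 653 461 mm⁴.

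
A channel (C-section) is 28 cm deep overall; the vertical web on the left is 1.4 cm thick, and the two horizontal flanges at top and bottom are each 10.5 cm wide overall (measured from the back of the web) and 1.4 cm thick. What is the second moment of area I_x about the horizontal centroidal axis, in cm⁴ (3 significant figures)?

I_x ≈ 7070 cm⁴

Decompose the section into non-overlapping parts with the origin at the bottom-left of its bounding rectangle.
Web: 1.4 × 28, A = 39.2 cm², y = 14 cm, Ī = 2561.1 cm⁴.
Top flange (beyond web): 9.1 × 1.4, A = 12.74 cm², y = 27.3 cm, Ī = 2.0809 cm⁴.
Bottom flange (beyond web): 9.1 × 1.4, A = 12.74 cm², y = 0.7 cm, Ī = 2.0809 cm⁴.
By symmetry the centroid is at mid-height, ȳ = 14 cm.
Transfer each piece to the horizontal centroidal axis using Ī + A·d² with d = y − 14:
  web: d = 0 cm → contributes +2561.1 cm⁴
  top flange (beyond web): d = 13.3 cm → contributes +2255.7 cm⁴
  bottom flange (beyond web): d = -13.3 cm → contributes +2255.7 cm⁴
Total I = 7072.4 cm⁴.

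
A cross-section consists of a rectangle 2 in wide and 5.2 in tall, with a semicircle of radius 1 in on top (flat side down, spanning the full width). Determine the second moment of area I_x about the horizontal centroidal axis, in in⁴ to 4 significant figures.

I_x ≈ 36.03 in⁴

Break the section into simple shapes (no overlaps), measuring from the bottom-left corner of the bounding box.
Rectangular body: 2 × 5.2, A = 10.4 in², y = 2.6 in, Ī = 23.4347 in⁴.
Semicircular cap: semicircle r = 1, A = 1.5708 in², y = 5.62441 in, Ī = 0.109757 in⁴.
Centroid: ȳ = ΣA·y / ΣA = 2.99686 in.
Transfer each piece to the horizontal centroidal axis using Ī + A·d² with d = y − 2.99686:
  rectangular body: d = -0.396861 in → contributes +25.0726 in⁴
  semicircular cap: d = 2.62755 in → contributes +10.9546 in⁴
Total I = 36.0272 in⁴.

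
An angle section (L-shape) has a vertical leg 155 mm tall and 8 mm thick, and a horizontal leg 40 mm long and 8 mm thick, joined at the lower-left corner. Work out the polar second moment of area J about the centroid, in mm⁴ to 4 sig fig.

J ≈ 3.744 × 10⁶ mm⁴

Treat the section as a set of non-overlapping primitives; coordinates are from the bounding-box lower-left.
Vertical leg: 8 × 155, A = 1 240 mm², y = 77.5 mm, Ī = 2 482 583 mm⁴.
Horizontal leg (remainder): 32 × 8, A = 256 mm², y = 4 mm, Ī = 1365.33 mm⁴.
Centroid: ȳ = ΣA·y / ΣA = 64.9225 mm.
Transfer each piece to the centroidal x-axis using Ī + A·d² with d = y − 64.9225:
  vertical leg: d = 12.5775 mm → contributes +2 678 745 mm⁴
  horizontal leg (remainder): d = -60.9225 mm → contributes +951 521 mm⁴
Total I = 3 630 266 mm⁴.
For the y-axis: x̄ = 7.42246 mm.
Repeating about the centroidal y-axis gives I_y = 113 336 mm⁴.
Polar second moment: J = I_x + I_y = 3 743 601 mm⁴.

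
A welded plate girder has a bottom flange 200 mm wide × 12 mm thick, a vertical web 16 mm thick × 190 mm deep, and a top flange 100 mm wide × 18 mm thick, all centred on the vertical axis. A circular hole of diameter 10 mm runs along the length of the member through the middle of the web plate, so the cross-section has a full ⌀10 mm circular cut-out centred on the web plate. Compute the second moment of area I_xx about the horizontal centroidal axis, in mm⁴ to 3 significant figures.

I_xx ≈ 5.27 × 10⁷ mm⁴

Split into non-overlapping primitives; take the origin at the lower-left of the bounding box.
Bottom plate: 200 × 12, A = 2 400 mm², y = 6 mm, Ī = 28 800 mm⁴.
Web plate: 16 × 190, A = 3 040 mm², y = 107 mm, Ī = 9 145 333 mm⁴.
Top plate: 100 × 18, A = 1 800 mm², y = 211 mm, Ī = 48 600 mm⁴.
Hole (subtracted): ⌀10, A = 78.54 mm², y = 107 mm, Ī = 490.87 mm⁴.
Centroid: ȳ = ΣA·y / ΣA = 99.292 mm.
Transfer each piece to the horizontal centroidal axis using Ī + A·d² with d = y − 99.292:
  bottom plate: d = -93.292 mm → contributes +20 916 987 mm⁴
  web plate: d = 7.7079 mm → contributes +9 325 946 mm⁴
  top plate: d = 111.71 mm → contributes +22 510 189 mm⁴
  hole: d = 7.7079 mm → contributes −5157.1 mm⁴
Total I = 52 747 965 mm⁴.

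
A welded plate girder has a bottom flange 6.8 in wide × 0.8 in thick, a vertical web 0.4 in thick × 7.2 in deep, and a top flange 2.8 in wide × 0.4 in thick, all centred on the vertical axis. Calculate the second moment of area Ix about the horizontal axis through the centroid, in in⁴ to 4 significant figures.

Ix ≈ 83.50 in⁴

Split into non-overlapping primitives; take the origin at the lower-left of the bounding box.
Bottom plate: 6.8 × 0.8, A = 5.44 in², y = 0.4 in, Ī = 0.290133 in⁴.
Web plate: 0.4 × 7.2, A = 2.88 in², y = 4.4 in, Ī = 12.4416 in⁴.
Top plate: 2.8 × 0.4, A = 1.12 in², y = 8.2 in, Ī = 0.0149333 in⁴.
Centroid: ȳ = ΣA·y / ΣA = 2.54576 in.
Transfer each piece to the horizontal axis through the centroid using Ī + A·d² with d = y − 2.54576:
  bottom plate: d = -2.14576 in → contributes +25.3375 in⁴
  web plate: d = 1.85424 in → contributes +22.3436 in⁴
  top plate: d = 5.65424 in → contributes +35.8218 in⁴
Total I = 83.5029 in⁴.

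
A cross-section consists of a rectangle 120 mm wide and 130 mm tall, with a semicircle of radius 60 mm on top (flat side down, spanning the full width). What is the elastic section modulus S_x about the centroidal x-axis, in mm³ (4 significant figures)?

S_x ≈ 5.683 × 10⁵ mm³

Split into non-overlapping primitives; take the origin at the lower-left of the bounding box.
Rectangular body: 120 × 130, A = 15 600 mm², y = 65 mm, Ī = 21 970 000 mm⁴.
Semicircular cap: semicircle r = 60, A = 5654.87 mm², y = 155.465 mm, Ī = 1 422 450 mm⁴.
Centroid: ȳ = ΣA·y / ΣA = 89.0682 mm.
Transfer each piece to the centroidal x-axis using Ī + A·d² with d = y − 89.0682:
  rectangular body: d = -24.0682 mm → contributes +31 006 739 mm⁴
  semicircular cap: d = 66.3966 mm → contributes +26 351 973 mm⁴
Total I = 57 358 712 mm⁴.
Extreme fibre distance c = 100.932 mm; S = I/c = 568 292 mm³.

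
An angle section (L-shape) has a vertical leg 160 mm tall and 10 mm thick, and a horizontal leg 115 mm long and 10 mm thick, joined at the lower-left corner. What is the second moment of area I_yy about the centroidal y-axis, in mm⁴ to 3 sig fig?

Decompose the section into non-overlapping parts with the origin at the bottom-left of its bounding rectangle.
Vertical leg: 10 × 160, A = 1 600 mm², x = 5 mm, Ī = 13 333 mm⁴.
Horizontal leg (remainder): 105 × 10, A = 1 050 mm², x = 62.5 mm, Ī = 964 688 mm⁴.
Centroid: x̄ = ΣA·x / ΣA = 27.783 mm.
Transfer each piece to the centroidal y-axis using Ī + A·d² with d = x − 27.783:
  vertical leg: d = -22.783 mm → contributes +843 839 mm⁴
  horizontal leg (remainder): d = 34.717 mm → contributes +2 230 220 mm⁴
Total I = 3 074 059 mm⁴.

I_yy ≈ 3.07 × 10⁶ mm⁴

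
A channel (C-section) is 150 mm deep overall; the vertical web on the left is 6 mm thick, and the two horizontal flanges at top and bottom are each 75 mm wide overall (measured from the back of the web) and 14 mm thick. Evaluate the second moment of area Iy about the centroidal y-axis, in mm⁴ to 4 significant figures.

Split into non-overlapping primitives; take the origin at the lower-left of the bounding box.
Web: 6 × 150, A = 900 mm², x = 3 mm, Ī = 2 700 mm⁴.
Top flange (beyond web): 69 × 14, A = 966 mm², x = 40.5 mm, Ī = 383 261 mm⁴.
Bottom flange (beyond web): 69 × 14, A = 966 mm², x = 40.5 mm, Ī = 383 261 mm⁴.
Centroid: x̄ = ΣA·x / ΣA = 28.5826 mm.
Transfer each piece to the centroidal y-axis using Ī + A·d² with d = x − 28.5826:
  web: d = -25.5826 mm → contributes +591 724 mm⁴
  top flange (beyond web): d = 11.9174 mm → contributes +520 455 mm⁴
  bottom flange (beyond web): d = 11.9174 mm → contributes +520 455 mm⁴
Total I = 1 632 635 mm⁴.

Iy ≈ 1.633 × 10⁶ mm⁴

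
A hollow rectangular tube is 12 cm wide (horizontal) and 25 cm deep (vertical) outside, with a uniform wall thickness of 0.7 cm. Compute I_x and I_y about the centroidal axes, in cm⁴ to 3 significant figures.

I_x ≈ 4010 cm⁴, I_y ≈ 1260 cm⁴

Treat the section as a set of non-overlapping primitives; coordinates are from the bounding-box lower-left.
Outer rectangle: 12 × 25, A = 300 cm², y = 12.5 cm, Ī = 15 625 cm⁴.
Inner void (subtracted): 10.6 × 23.6, A = 250.16 cm², y = 12.5 cm, Ī = 11 611 cm⁴.
By symmetry the centroid is at mid-height, ȳ = 12.5 cm.
All pieces are centred on the centroidal x-axis, so I = ΣĪ (holes subtracted) = 4014.2 cm⁴.
Repeating about the centroidal y-axis gives I_y = 1257.7 cm⁴.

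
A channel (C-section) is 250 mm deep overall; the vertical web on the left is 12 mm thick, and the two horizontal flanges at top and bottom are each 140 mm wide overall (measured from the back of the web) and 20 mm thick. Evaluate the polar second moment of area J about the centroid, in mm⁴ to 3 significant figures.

J ≈ 9.98 × 10⁷ mm⁴

Decompose the section into non-overlapping parts with the origin at the bottom-left of its bounding rectangle.
Web: 12 × 250, A = 3 000 mm², y = 125 mm, Ī = 15 625 000 mm⁴.
Top flange (beyond web): 128 × 20, A = 2 560 mm², y = 240 mm, Ī = 85 333 mm⁴.
Bottom flange (beyond web): 128 × 20, A = 2 560 mm², y = 10 mm, Ī = 85 333 mm⁴.
By symmetry the centroid is at mid-height, ȳ = 125 mm.
Transfer each piece to the centroidal x-axis using Ī + A·d² with d = y − 125:
  web: d = 0 mm → contributes +15 625 000 mm⁴
  top flange (beyond web): d = 115 mm → contributes +33 941 333 mm⁴
  bottom flange (beyond web): d = -115 mm → contributes +33 941 333 mm⁴
Total I = 83 507 667 mm⁴.
For the y-axis: x̄ = 50.138 mm.
Repeating about the centroidal y-axis gives I_y = 16 295 472 mm⁴.
Polar second moment: J = I_x + I_y = 99 803 139 mm⁴.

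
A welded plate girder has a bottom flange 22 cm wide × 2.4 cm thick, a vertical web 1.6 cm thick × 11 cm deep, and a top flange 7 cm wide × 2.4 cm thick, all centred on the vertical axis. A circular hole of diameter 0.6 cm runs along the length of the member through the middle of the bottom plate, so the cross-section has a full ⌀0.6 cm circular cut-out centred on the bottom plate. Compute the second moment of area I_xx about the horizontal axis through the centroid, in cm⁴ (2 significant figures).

Treat the section as a set of non-overlapping primitives; coordinates are from the bounding-box lower-left.
Bottom plate: 22 × 2.4, A = 52.8 cm², y = 1.2 cm, Ī = 25.34 cm⁴.
Web plate: 1.6 × 11, A = 17.6 cm², y = 7.9 cm, Ī = 177.5 cm⁴.
Top plate: 7 × 2.4, A = 16.8 cm², y = 14.6 cm, Ī = 8.064 cm⁴.
Hole (subtracted): ⌀0.6, A = 0.2827 cm², y = 1.2 cm, Ī = 0.006362 cm⁴.
Centroid: ȳ = ΣA·y / ΣA = 5.147 cm.
Transfer each piece to the horizontal axis through the centroid using Ī + A·d² with d = y − 5.147:
  bottom plate: d = -3.947 cm → contributes +847.8 cm⁴
  web plate: d = 2.753 cm → contributes +310.9 cm⁴
  top plate: d = 9.453 cm → contributes +1 509 cm⁴
  hole: d = -3.947 cm → contributes −4.411 cm⁴
Total I = 2 664 cm⁴.

I_xx ≈ 2700 cm⁴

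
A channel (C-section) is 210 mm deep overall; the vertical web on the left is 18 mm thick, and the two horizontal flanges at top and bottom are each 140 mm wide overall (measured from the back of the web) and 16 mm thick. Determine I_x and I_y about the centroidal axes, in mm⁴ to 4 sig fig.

Split into non-overlapping primitives; take the origin at the lower-left of the bounding box.
Web: 18 × 210, A = 3 780 mm², y = 105 mm, Ī = 13 891 500 mm⁴.
Top flange (beyond web): 122 × 16, A = 1 952 mm², y = 202 mm, Ī = 41642.7 mm⁴.
Bottom flange (beyond web): 122 × 16, A = 1 952 mm², y = 8 mm, Ī = 41642.7 mm⁴.
By symmetry the centroid is at mid-height, ȳ = 105 mm.
Transfer each piece to the centroidal x-axis using Ī + A·d² with d = y − 105:
  web: d = 0 mm → contributes +13 891 500 mm⁴
  top flange (beyond web): d = 97 mm → contributes +18 408 011 mm⁴
  bottom flange (beyond web): d = -97 mm → contributes +18 408 011 mm⁴
Total I = 50 707 521 mm⁴.
For the y-axis: x̄ = 44.5648 mm.
Repeating about the centroidal y-axis gives I_y = 14 354 770 mm⁴.

I_x ≈ 5.071 × 10⁷ mm⁴, I_y ≈ 1.435 × 10⁷ mm⁴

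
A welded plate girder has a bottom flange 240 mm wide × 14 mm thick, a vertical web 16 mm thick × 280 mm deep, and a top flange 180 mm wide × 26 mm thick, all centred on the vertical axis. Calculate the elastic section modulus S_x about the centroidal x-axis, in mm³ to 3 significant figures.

S_x ≈ 1.21 × 10⁶ mm³

Split into non-overlapping primitives; take the origin at the lower-left of the bounding box.
Bottom plate: 240 × 14, A = 3 360 mm², y = 7 mm, Ī = 54 880 mm⁴.
Web plate: 16 × 280, A = 4 480 mm², y = 154 mm, Ī = 29 269 333 mm⁴.
Top plate: 180 × 26, A = 4 680 mm², y = 307 mm, Ī = 263 640 mm⁴.
Centroid: ȳ = ΣA·y / ΣA = 171.74 mm.
Transfer each piece to the centroidal x-axis using Ī + A·d² with d = y − 171.74:
  bottom plate: d = -164.74 mm → contributes +91 244 163 mm⁴
  web plate: d = -17.741 mm → contributes +30 679 416 mm⁴
  top plate: d = 135.26 mm → contributes +85 883 955 mm⁴
Total I = 207 807 535 mm⁴.
Extreme fibre distance c = 171.74 mm; S = I/c = 1 210 004 mm³.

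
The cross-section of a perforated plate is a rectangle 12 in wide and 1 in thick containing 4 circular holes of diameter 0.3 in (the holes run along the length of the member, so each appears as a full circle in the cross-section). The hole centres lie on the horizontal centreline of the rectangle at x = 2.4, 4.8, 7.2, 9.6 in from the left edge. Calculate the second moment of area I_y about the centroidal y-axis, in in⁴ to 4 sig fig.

Split into non-overlapping primitives; take the origin at the lower-left of the bounding box.
Plate: 12 × 1, A = 12 in², x = 6 in, Ī = 144 in⁴.
Hole 1 (subtracted): ⌀0.3, A = 0.0706858 in², x = 2.4 in, Ī = 0.000397608 in⁴.
Hole 2 (subtracted): ⌀0.3, A = 0.0706858 in², x = 4.8 in, Ī = 0.000397608 in⁴.
Hole 3 (subtracted): ⌀0.3, A = 0.0706858 in², x = 7.2 in, Ī = 0.000397608 in⁴.
Hole 4 (subtracted): ⌀0.3, A = 0.0706858 in², x = 9.6 in, Ī = 0.000397608 in⁴.
By symmetry the centroid is at mid-width, x̄ = 6 in.
Transfer each piece to the centroidal y-axis using Ī + A·d² with d = x − 6:
  plate: d = 0 in → contributes +144 in⁴
  hole 1: d = -3.6 in → contributes −0.916486 in⁴
  hole 2: d = -1.2 in → contributes −0.102185 in⁴
  hole 3: d = 1.2 in → contributes −0.102185 in⁴
  hole 4: d = 3.6 in → contributes −0.916486 in⁴
Total I = 141.963 in⁴.

I_y ≈ 142.0 in⁴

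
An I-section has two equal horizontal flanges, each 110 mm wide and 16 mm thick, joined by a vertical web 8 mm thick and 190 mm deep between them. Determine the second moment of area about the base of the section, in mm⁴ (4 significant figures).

Decompose the section into non-overlapping parts with the origin at the bottom-left of its bounding rectangle.
Bottom flange: 110 × 16, A = 1 760 mm², y = 8 mm, Ī = 37546.7 mm⁴.
Web: 8 × 190, A = 1 520 mm², y = 111 mm, Ī = 4 572 667 mm⁴.
Top flange: 110 × 16, A = 1 760 mm², y = 214 mm, Ī = 37546.7 mm⁴.
Transfer each piece to a horizontal axis along the bottom face using Ī + A·d² with d = y − 0:
  bottom flange: d = 8 mm → contributes +150 187 mm⁴
  web: d = 111 mm → contributes +23 300 587 mm⁴
  top flange: d = 214 mm → contributes +80 638 507 mm⁴
Total I = 104 089 280 mm⁴.

I_base ≈ 1.041 × 10⁸ mm⁴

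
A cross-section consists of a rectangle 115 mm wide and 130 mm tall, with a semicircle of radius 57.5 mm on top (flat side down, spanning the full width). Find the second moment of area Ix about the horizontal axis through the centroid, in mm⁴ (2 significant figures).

Break the section into simple shapes (no overlaps), measuring from the bottom-left corner of the bounding box.
Rectangular body: 115 × 130, A = 14 950 mm², y = 65 mm, Ī = 21 054 583 mm⁴.
Semicircular cap: semicircle r = 57.5, A = 5 193 mm², y = 154.4 mm, Ī = 1 199 785 mm⁴.
Centroid: ȳ = ΣA·y / ΣA = 88.05 mm.
Transfer each piece to the horizontal axis through the centroid using Ī + A·d² with d = y − 88.05:
  rectangular body: d = -23.05 mm → contributes +28 997 799 mm⁴
  semicircular cap: d = 66.35 mm → contributes +24 065 353 mm⁴
Total I = 53 063 152 mm⁴.

Ix ≈ 5.3 × 10⁷ mm⁴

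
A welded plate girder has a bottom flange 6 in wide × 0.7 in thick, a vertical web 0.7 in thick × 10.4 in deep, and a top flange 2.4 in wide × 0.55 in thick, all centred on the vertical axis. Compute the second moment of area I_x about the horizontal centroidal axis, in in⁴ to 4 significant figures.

I_x ≈ 214.6 in⁴

Break the section into simple shapes (no overlaps), measuring from the bottom-left corner of the bounding box.
Bottom plate: 6 × 0.7, A = 4.2 in², y = 0.35 in, Ī = 0.1715 in⁴.
Web plate: 0.7 × 10.4, A = 7.28 in², y = 5.9 in, Ī = 65.6171 in⁴.
Top plate: 2.4 × 0.55, A = 1.32 in², y = 11.375 in, Ī = 0.033275 in⁴.
Centroid: ȳ = ΣA·y / ΣA = 4.64352 in.
Transfer each piece to the horizontal centroidal axis using Ī + A·d² with d = y − 4.64352:
  bottom plate: d = -4.29352 in → contributes +77.5955 in⁴
  web plate: d = 1.25648 in → contributes +77.1104 in⁴
  top plate: d = 6.73148 in → contributes +59.8463 in⁴
Total I = 214.552 in⁴.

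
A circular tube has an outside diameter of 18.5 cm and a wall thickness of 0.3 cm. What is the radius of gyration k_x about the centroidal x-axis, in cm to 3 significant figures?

Break the section into simple shapes (no overlaps), measuring from the bottom-left corner of the bounding box.
Outer circle: ⌀18.5, A = 268.8 cm², y = 9.25 cm, Ī = 5749.9 cm⁴.
Bore (subtracted): ⌀17.9, A = 251.65 cm², y = 9.25 cm, Ī = 5039.4 cm⁴.
By symmetry the centroid is at mid-height, ȳ = 9.25 cm.
All pieces are centred on the centroidal x-axis, so I = ΣĪ (holes subtracted) = 710.42 cm⁴.
Radius of gyration: k = √(I/A) = √(710.42 / 17.153) = 6.4355 cm.

k_x ≈ 6.44 cm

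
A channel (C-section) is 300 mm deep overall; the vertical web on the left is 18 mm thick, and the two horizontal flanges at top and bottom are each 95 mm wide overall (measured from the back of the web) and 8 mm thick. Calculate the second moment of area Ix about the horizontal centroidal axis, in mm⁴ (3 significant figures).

Split into non-overlapping primitives; take the origin at the lower-left of the bounding box.
Web: 18 × 300, A = 5 400 mm², y = 150 mm, Ī = 40 500 000 mm⁴.
Top flange (beyond web): 77 × 8, A = 616 mm², y = 296 mm, Ī = 3285.3 mm⁴.
Bottom flange (beyond web): 77 × 8, A = 616 mm², y = 4 mm, Ī = 3285.3 mm⁴.
By symmetry the centroid is at mid-height, ȳ = 150 mm.
Transfer each piece to the horizontal centroidal axis using Ī + A·d² with d = y − 150:
  web: d = 0 mm → contributes +40 500 000 mm⁴
  top flange (beyond web): d = 146 mm → contributes +13 133 941 mm⁴
  bottom flange (beyond web): d = -146 mm → contributes +13 133 941 mm⁴
Total I = 66 767 883 mm⁴.

Ix ≈ 6.68 × 10⁷ mm⁴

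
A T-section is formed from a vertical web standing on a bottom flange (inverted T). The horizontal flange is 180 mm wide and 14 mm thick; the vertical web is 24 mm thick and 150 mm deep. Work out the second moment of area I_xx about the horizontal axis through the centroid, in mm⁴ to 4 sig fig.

I_xx ≈ 1.676 × 10⁷ mm⁴

Decompose the section into non-overlapping parts with the origin at the bottom-left of its bounding rectangle.
Flange: 180 × 14, A = 2 520 mm², y = 7 mm, Ī = 41 160 mm⁴.
Web: 24 × 150, A = 3 600 mm², y = 89 mm, Ī = 6 750 000 mm⁴.
Centroid: ȳ = ΣA·y / ΣA = 55.2353 mm.
Transfer each piece to the horizontal axis through the centroid using Ī + A·d² with d = y − 55.2353:
  flange: d = -48.2353 mm → contributes +5 904 302 mm⁴
  web: d = 33.7647 mm → contributes +10 854 199 mm⁴
Total I = 16 758 501 mm⁴.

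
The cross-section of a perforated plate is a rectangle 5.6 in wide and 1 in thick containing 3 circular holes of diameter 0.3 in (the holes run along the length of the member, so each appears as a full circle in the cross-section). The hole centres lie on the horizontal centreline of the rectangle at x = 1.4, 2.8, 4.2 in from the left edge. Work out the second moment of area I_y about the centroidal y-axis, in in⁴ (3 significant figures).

I_y ≈ 14.4 in⁴

Split into non-overlapping primitives; take the origin at the lower-left of the bounding box.
Plate: 5.6 × 1, A = 5.6 in², x = 2.8 in, Ī = 14.635 in⁴.
Hole 1 (subtracted): ⌀0.3, A = 0.070686 in², x = 1.4 in, Ī = 0.00039761 in⁴.
Hole 2 (subtracted): ⌀0.3, A = 0.070686 in², x = 2.8 in, Ī = 0.00039761 in⁴.
Hole 3 (subtracted): ⌀0.3, A = 0.070686 in², x = 4.2 in, Ī = 0.00039761 in⁴.
By symmetry the centroid is at mid-width, x̄ = 2.8 in.
Transfer each piece to the centroidal y-axis using Ī + A·d² with d = x − 2.8:
  plate: d = 0 in → contributes +14.635 in⁴
  hole 1: d = -1.4 in → contributes −0.13894 in⁴
  hole 2: d = 0 in → contributes −0.00039761 in⁴
  hole 3: d = 1.4 in → contributes −0.13894 in⁴
Total I = 14.356 in⁴.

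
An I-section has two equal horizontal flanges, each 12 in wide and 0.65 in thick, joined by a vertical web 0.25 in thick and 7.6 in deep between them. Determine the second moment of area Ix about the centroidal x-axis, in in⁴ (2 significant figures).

Break the section into simple shapes (no overlaps), measuring from the bottom-left corner of the bounding box.
Bottom flange: 12 × 0.65, A = 7.8 in², y = 0.325 in, Ī = 0.2746 in⁴.
Web: 0.25 × 7.6, A = 1.9 in², y = 4.45 in, Ī = 9.145 in⁴.
Top flange: 12 × 0.65, A = 7.8 in², y = 8.575 in, Ī = 0.2746 in⁴.
By symmetry the centroid is at mid-height, ȳ = 4.45 in.
Transfer each piece to the centroidal x-axis using Ī + A·d² with d = y − 4.45:
  bottom flange: d = -4.125 in → contributes +133 in⁴
  web: d = 0 in → contributes +9.145 in⁴
  top flange: d = 4.125 in → contributes +133 in⁴
Total I = 275.1 in⁴.

Ix ≈ 280 in⁴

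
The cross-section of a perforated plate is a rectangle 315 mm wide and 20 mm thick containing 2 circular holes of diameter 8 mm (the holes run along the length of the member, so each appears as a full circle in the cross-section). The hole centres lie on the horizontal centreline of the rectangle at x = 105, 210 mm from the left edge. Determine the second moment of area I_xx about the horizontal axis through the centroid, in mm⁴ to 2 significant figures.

Break the section into simple shapes (no overlaps), measuring from the bottom-left corner of the bounding box.
Plate: 315 × 20, A = 6 300 mm², y = 10 mm, Ī = 210 000 mm⁴.
Hole 1 (subtracted): ⌀8, A = 50.27 mm², y = 10 mm, Ī = 201.1 mm⁴.
Hole 2 (subtracted): ⌀8, A = 50.27 mm², y = 10 mm, Ī = 201.1 mm⁴.
By symmetry the centroid is at mid-height, ȳ = 10 mm.
All pieces are centred on the horizontal axis through the centroid, so I = ΣĪ (holes subtracted) = 209 598 mm⁴.

I_xx ≈ 2.1 × 10⁵ mm⁴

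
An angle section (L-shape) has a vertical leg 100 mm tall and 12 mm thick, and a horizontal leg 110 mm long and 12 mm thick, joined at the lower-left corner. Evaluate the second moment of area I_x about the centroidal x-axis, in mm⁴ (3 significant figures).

Treat the section as a set of non-overlapping primitives; coordinates are from the bounding-box lower-left.
Vertical leg: 12 × 100, A = 1 200 mm², y = 50 mm, Ī = 1 000 000 mm⁴.
Horizontal leg (remainder): 98 × 12, A = 1 176 mm², y = 6 mm, Ī = 14 112 mm⁴.
Centroid: ȳ = ΣA·y / ΣA = 28.222 mm.
Transfer each piece to the centroidal x-axis using Ī + A·d² with d = y − 28.222:
  vertical leg: d = 21.778 mm → contributes +1 569 126 mm⁴
  horizontal leg (remainder): d = -22.222 mm → contributes +594 853 mm⁴
Total I = 2 163 979 mm⁴.

I_x ≈ 2.16 × 10⁶ mm⁴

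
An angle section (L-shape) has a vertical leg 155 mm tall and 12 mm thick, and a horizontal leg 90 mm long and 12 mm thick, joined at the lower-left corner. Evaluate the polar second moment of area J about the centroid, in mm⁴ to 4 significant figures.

Decompose the section into non-overlapping parts with the origin at the bottom-left of its bounding rectangle.
Vertical leg: 12 × 155, A = 1 860 mm², y = 77.5 mm, Ī = 3 723 875 mm⁴.
Horizontal leg (remainder): 78 × 12, A = 936 mm², y = 6 mm, Ī = 11 232 mm⁴.
Centroid: ȳ = ΣA·y / ΣA = 53.5644 mm.
Transfer each piece to the centroidal x-axis using Ī + A·d² with d = y − 53.5644:
  vertical leg: d = 23.9356 mm → contributes +4 789 495 mm⁴
  horizontal leg (remainder): d = -47.5644 mm → contributes +2 128 810 mm⁴
Total I = 6 918 305 mm⁴.
For the y-axis: x̄ = 21.0644 mm.
Repeating about the centroidal y-axis gives I_y = 1 757 760 mm⁴.
Polar second moment: J = I_x + I_y = 8 676 066 mm⁴.

J ≈ 8.676 × 10⁶ mm⁴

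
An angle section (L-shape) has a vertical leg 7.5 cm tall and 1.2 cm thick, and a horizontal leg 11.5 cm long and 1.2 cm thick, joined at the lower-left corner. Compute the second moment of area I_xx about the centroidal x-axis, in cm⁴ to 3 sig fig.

Decompose the section into non-overlapping parts with the origin at the bottom-left of its bounding rectangle.
Vertical leg: 1.2 × 7.5, A = 9 cm², y = 3.75 cm, Ī = 42.188 cm⁴.
Horizontal leg (remainder): 10.3 × 1.2, A = 12.36 cm², y = 0.6 cm, Ī = 1.4832 cm⁴.
Centroid: ȳ = ΣA·y / ΣA = 1.9272 cm.
Transfer each piece to the centroidal x-axis using Ī + A·d² with d = y − 1.9272:
  vertical leg: d = 1.8228 cm → contributes +72.089 cm⁴
  horizontal leg (remainder): d = -1.3272 cm → contributes +23.256 cm⁴
Total I = 95.346 cm⁴.

I_xx ≈ 95.3 cm⁴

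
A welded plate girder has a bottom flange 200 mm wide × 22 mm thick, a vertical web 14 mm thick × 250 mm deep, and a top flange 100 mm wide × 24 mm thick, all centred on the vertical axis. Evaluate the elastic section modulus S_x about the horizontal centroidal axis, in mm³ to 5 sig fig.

Split into non-overlapping primitives; take the origin at the lower-left of the bounding box.
Bottom plate: 200 × 22, A = 4 400 mm², y = 11 mm, Ī = 177466.7 mm⁴.
Web plate: 14 × 250, A = 3 500 mm², y = 147 mm, Ī = 18 229 167 mm⁴.
Top plate: 100 × 24, A = 2 400 mm², y = 284 mm, Ī = 115 200 mm⁴.
Centroid: ȳ = ΣA·y / ΣA = 120.8252 mm.
Transfer each piece to the horizontal centroidal axis using Ī + A·d² with d = y − 120.8252:
  bottom plate: d = -109.8252 mm → contributes +53 248 436 mm⁴
  web plate: d = 26.17476 mm → contributes +20 627 079 mm⁴
  top plate: d = 163.1748 mm → contributes +64 017 603 mm⁴
Total I = 137 893 119 mm⁴.
Extreme fibre distance c = 175.1748 mm; S = I/c = 787174.6 mm³.

S_x ≈ 7.8717 × 10⁵ mm³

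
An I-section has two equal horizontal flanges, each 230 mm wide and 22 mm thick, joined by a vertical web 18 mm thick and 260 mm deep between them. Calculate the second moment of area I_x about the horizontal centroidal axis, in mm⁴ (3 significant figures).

I_x ≈ 2.28 × 10⁸ mm⁴

Break the section into simple shapes (no overlaps), measuring from the bottom-left corner of the bounding box.
Bottom flange: 230 × 22, A = 5 060 mm², y = 11 mm, Ī = 204 087 mm⁴.
Web: 18 × 260, A = 4 680 mm², y = 152 mm, Ī = 26 364 000 mm⁴.
Top flange: 230 × 22, A = 5 060 mm², y = 293 mm, Ī = 204 087 mm⁴.
By symmetry the centroid is at mid-height, ȳ = 152 mm.
Transfer each piece to the horizontal centroidal axis using Ī + A·d² with d = y − 152:
  bottom flange: d = -141 mm → contributes +100 801 947 mm⁴
  web: d = 0 mm → contributes +26 364 000 mm⁴
  top flange: d = 141 mm → contributes +100 801 947 mm⁴
Total I = 227 967 893 mm⁴.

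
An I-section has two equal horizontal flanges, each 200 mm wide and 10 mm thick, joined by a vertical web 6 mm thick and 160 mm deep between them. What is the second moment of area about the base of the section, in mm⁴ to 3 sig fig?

I_base ≈ 7.12 × 10⁷ mm⁴

Break the section into simple shapes (no overlaps), measuring from the bottom-left corner of the bounding box.
Bottom flange: 200 × 10, A = 2 000 mm², y = 5 mm, Ī = 16 667 mm⁴.
Web: 6 × 160, A = 960 mm², y = 90 mm, Ī = 2 048 000 mm⁴.
Top flange: 200 × 10, A = 2 000 mm², y = 175 mm, Ī = 16 667 mm⁴.
Transfer each piece to the base of the section using Ī + A·d² with d = y − 0:
  bottom flange: d = 5 mm → contributes +66 667 mm⁴
  web: d = 90 mm → contributes +9 824 000 mm⁴
  top flange: d = 175 mm → contributes +61 266 667 mm⁴
Total I = 71 157 333 mm⁴.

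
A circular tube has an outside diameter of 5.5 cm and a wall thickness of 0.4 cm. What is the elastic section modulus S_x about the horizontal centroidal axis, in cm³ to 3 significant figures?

S_x ≈ 7.62 cm³

Split into non-overlapping primitives; take the origin at the lower-left of the bounding box.
Outer circle: ⌀5.5, A = 23.758 cm², y = 2.75 cm, Ī = 44.918 cm⁴.
Bore (subtracted): ⌀4.7, A = 17.349 cm², y = 2.75 cm, Ī = 23.953 cm⁴.
By symmetry the centroid is at mid-height, ȳ = 2.75 cm.
All pieces are centred on the horizontal centroidal axis, so I = ΣĪ (holes subtracted) = 20.965 cm⁴.
Extreme fibre distance c = 2.75 cm; S = I/c = 7.6236 cm³.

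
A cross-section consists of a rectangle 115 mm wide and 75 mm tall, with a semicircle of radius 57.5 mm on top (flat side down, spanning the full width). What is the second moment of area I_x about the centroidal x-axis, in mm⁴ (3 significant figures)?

Decompose the section into non-overlapping parts with the origin at the bottom-left of its bounding rectangle.
Rectangular body: 115 × 75, A = 8 625 mm², y = 37.5 mm, Ī = 4 042 969 mm⁴.
Semicircular cap: semicircle r = 57.5, A = 5193.4 mm², y = 99.404 mm, Ī = 1 199 785 mm⁴.
Centroid: ȳ = ΣA·y / ΣA = 60.766 mm.
Transfer each piece to the centroidal x-axis using Ī + A·d² with d = y − 60.766:
  rectangular body: d = -23.266 mm → contributes +8 711 560 mm⁴
  semicircular cap: d = 38.638 mm → contributes +8 953 136 mm⁴
Total I = 17 664 696 mm⁴.

I_x ≈ 1.77 × 10⁷ mm⁴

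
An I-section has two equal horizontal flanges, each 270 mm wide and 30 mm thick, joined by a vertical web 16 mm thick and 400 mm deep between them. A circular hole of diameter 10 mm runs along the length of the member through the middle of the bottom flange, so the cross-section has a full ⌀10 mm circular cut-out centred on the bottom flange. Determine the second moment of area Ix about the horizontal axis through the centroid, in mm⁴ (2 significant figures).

Ix ≈ 8.3 × 10⁸ mm⁴

Treat the section as a set of non-overlapping primitives; coordinates are from the bounding-box lower-left.
Bottom flange: 270 × 30, A = 8 100 mm², y = 15 mm, Ī = 607 500 mm⁴.
Web: 16 × 400, A = 6 400 mm², y = 230 mm, Ī = 85 333 333 mm⁴.
Top flange: 270 × 30, A = 8 100 mm², y = 445 mm, Ī = 607 500 mm⁴.
Hole (subtracted): ⌀10, A = 78.54 mm², y = 15 mm, Ī = 490.9 mm⁴.
Centroid: ȳ = ΣA·y / ΣA = 230.7 mm.
Transfer each piece to the horizontal axis through the centroid using Ī + A·d² with d = y − 230.7:
  bottom flange: d = -215.7 mm → contributes +377 646 025 mm⁴
  web: d = -0.7498 mm → contributes +85 336 931 mm⁴
  top flange: d = 214.3 mm → contributes +372 423 082 mm⁴
  hole: d = -215.7 mm → contributes −3 656 360 mm⁴
Total I = 831 749 679 mm⁴.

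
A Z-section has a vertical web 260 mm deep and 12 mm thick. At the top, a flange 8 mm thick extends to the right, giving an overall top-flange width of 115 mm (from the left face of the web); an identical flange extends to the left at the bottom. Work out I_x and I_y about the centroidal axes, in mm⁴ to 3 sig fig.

I_x ≈ 4.37 × 10⁷ mm⁴, I_y ≈ 6.94 × 10⁶ mm⁴

Split into non-overlapping primitives; take the origin at the lower-left of the bounding box.
Web: 12 × 260, A = 3 120 mm², y = 130 mm, Ī = 17 576 000 mm⁴.
Top flange (beyond web): 103 × 8, A = 824 mm², y = 256 mm, Ī = 4394.7 mm⁴.
Bottom flange (beyond web): 103 × 8, A = 824 mm², y = 4 mm, Ī = 4394.7 mm⁴.
Centroid: ȳ = ΣA·y / ΣA = 130 mm.
Transfer each piece to the centroidal x-axis using Ī + A·d² with d = y − 130:
  web: d = 0 mm → contributes +17 576 000 mm⁴
  top flange (beyond web): d = 126 mm → contributes +13 086 219 mm⁴
  bottom flange (beyond web): d = -126 mm → contributes +13 086 219 mm⁴
Total I = 43 748 437 mm⁴.
For the y-axis: x̄ = 109 mm.
Repeating about the centroidal y-axis gives I_y = 6 943 109 mm⁴.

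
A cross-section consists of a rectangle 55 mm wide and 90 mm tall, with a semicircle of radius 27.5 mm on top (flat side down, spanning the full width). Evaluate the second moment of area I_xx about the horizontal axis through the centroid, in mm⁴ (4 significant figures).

Break the section into simple shapes (no overlaps), measuring from the bottom-left corner of the bounding box.
Rectangular body: 55 × 90, A = 4 950 mm², y = 45 mm, Ī = 3 341 250 mm⁴.
Semicircular cap: semicircle r = 27.5, A = 1187.91 mm², y = 101.671 mm, Ī = 62771.5 mm⁴.
Centroid: ȳ = ΣA·y / ΣA = 55.968 mm.
Transfer each piece to the horizontal axis through the centroid using Ī + A·d² with d = y − 55.968:
  rectangular body: d = -10.968 mm → contributes +3 936 722 mm⁴
  semicircular cap: d = 45.7033 mm → contributes +2 544 083 mm⁴
Total I = 6 480 805 mm⁴.

I_xx ≈ 6.481 × 10⁶ mm⁴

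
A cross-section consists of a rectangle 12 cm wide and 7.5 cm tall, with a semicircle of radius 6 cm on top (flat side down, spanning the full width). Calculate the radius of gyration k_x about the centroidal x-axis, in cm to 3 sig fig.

k_x ≈ 3.64 cm

Decompose the section into non-overlapping parts with the origin at the bottom-left of its bounding rectangle.
Rectangular body: 12 × 7.5, A = 90 cm², y = 3.75 cm, Ī = 421.88 cm⁴.
Semicircular cap: semicircle r = 6, A = 56.549 cm², y = 10.046 cm, Ī = 142.25 cm⁴.
Centroid: ȳ = ΣA·y / ΣA = 6.1796 cm.
Transfer each piece to the centroidal x-axis using Ī + A·d² with d = y − 6.1796:
  rectangular body: d = -2.4296 cm → contributes +953.15 cm⁴
  semicircular cap: d = 3.8669 cm → contributes +987.79 cm⁴
Total I = 1940.9 cm⁴.
Radius of gyration: k = √(I/A) = √(1940.9 / 146.55) = 3.6393 cm.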